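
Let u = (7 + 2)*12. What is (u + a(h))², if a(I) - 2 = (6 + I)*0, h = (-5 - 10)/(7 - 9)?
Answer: 12100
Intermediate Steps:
h = 15/2 (h = -15/(-2) = -15*(-½) = 15/2 ≈ 7.5000)
a(I) = 2 (a(I) = 2 + (6 + I)*0 = 2 + 0 = 2)
u = 108 (u = 9*12 = 108)
(u + a(h))² = (108 + 2)² = 110² = 12100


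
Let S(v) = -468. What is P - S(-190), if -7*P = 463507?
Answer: -460231/7 ≈ -65747.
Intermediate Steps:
P = -463507/7 (P = -1/7*463507 = -463507/7 ≈ -66215.)
P - S(-190) = -463507/7 - 1*(-468) = -463507/7 + 468 = -460231/7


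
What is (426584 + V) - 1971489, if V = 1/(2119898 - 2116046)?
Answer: -5950974059/3852 ≈ -1.5449e+6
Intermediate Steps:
V = 1/3852 ≈ 0.00025961
(426584 + V) - 1971489 = (426584 + 1/3852) - 1971489 = 1643201569/3852 - 1971489 = -5950974059/3852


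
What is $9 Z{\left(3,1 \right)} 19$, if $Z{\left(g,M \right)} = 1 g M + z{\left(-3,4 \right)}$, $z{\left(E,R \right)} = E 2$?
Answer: $-513$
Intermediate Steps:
$z{\left(E,R \right)} = 2 E$
$Z{\left(g,M \right)} = -6 + M g$ ($Z{\left(g,M \right)} = 1 g M + 2 \left(-3\right) = g M - 6 = M g - 6 = -6 + M g$)
$9 Z{\left(3,1 \right)} 19 = 9 \left(-6 + 1 \cdot 3\right) 19 = 9 \left(-6 + 3\right) 19 = 9 \left(-3\right) 19 = \left(-27\right) 19 = -513$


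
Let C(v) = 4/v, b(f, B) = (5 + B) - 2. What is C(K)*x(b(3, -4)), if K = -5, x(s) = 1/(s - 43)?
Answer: 1/55 ≈ 0.018182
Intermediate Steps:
b(f, B) = 3 + B
x(s) = 1/(-43 + s)
C(K)*x(b(3, -4)) = (4/(-5))/(-43 + (3 - 4)) = (4*(-⅕))/(-43 - 1) = -⅘/(-44) = -⅘*(-1/44) = 1/55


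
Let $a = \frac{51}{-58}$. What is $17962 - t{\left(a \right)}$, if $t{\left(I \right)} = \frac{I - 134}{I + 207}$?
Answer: $\frac{214743533}{11955} \approx 17963.0$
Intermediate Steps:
$a = - \frac{51}{58}$ ($a = 51 \left(- \frac{1}{58}\right) = - \frac{51}{58} \approx -0.87931$)
$t{\left(I \right)} = \frac{-134 + I}{207 + I}$
$17962 - t{\left(a \right)} = 17962 - \frac{-134 - \frac{51}{58}}{207 - \frac{51}{58}} = 17962 - \frac{1}{\frac{11955}{58}} \left(- \frac{7823}{58}\right) = 17962 - \frac{58}{11955} \left(- \frac{7823}{58}\right) = 17962 - - \frac{7823}{11955} = 17962 + \frac{7823}{11955} = \frac{214743533}{11955}$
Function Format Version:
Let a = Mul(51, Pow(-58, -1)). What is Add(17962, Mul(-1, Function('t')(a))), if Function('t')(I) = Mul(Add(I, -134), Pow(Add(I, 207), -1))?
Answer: Rational(214743533, 11955) ≈ 17963.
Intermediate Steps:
a = Rational(-51, 58) (a = Mul(51, Rational(-1, 58)) = Rational(-51, 58) ≈ -0.87931)
Function('t')(I) = Mul(Pow(Add(207, I), -1), Add(-134, I)) (Function('t')(I) = Mul(Add(-134, I), Pow(Add(207, I), -1)) = Mul(Pow(Add(207, I), -1), Add(-134, I)))
Add(17962, Mul(-1, Function('t')(a))) = Add(17962, Mul(-1, Mul(Pow(Add(207, Rational(-51, 58)), -1), Add(-134, Rational(-51, 58))))) = Add(17962, Mul(-1, Mul(Pow(Rational(11955, 58), -1), Rational(-7823, 58)))) = Add(17962, Mul(-1, Mul(Rational(58, 11955), Rational(-7823, 58)))) = Add(17962, Mul(-1, Rational(-7823, 11955))) = Add(17962, Rational(7823, 11955)) = Rational(214743533, 11955)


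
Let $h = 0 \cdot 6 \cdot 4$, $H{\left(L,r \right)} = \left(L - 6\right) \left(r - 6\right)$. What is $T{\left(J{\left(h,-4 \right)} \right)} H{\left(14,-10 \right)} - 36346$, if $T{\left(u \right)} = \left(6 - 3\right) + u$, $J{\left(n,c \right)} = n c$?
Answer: $-36730$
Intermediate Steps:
$H{\left(L,r \right)} = \left(-6 + L\right) \left(-6 + r\right)$
$h = 0$ ($h = 0 \cdot 4 = 0$)
$J{\left(n,c \right)} = c n$
$T{\left(u \right)} = 3 + u$
$T{\left(J{\left(h,-4 \right)} \right)} H{\left(14,-10 \right)} - 36346 = \left(3 - 0\right) \left(36 - 84 - -60 + 14 \left(-10\right)\right) - 36346 = \left(3 + 0\right) \left(36 - 84 + 60 - 140\right) - 36346 = 3 \left(-128\right) - 36346 = -384 - 36346 = -36730$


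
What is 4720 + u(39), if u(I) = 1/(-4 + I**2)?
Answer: 7160241/1517 ≈ 4720.0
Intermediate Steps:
4720 + u(39) = 4720 + 1/(-4 + 39**2) = 4720 + 1/(-4 + 1521) = 4720 + 1/1517 = 7160241/1517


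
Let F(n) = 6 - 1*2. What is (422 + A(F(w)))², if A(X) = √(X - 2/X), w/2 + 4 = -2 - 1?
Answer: (844 + √14)²/4 ≈ 1.7967e+5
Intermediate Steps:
w = -14 (w = -8 + 2*(-2 - 1) = -8 + 2*(-3) = -8 - 6 = -14)
F(n) = 4 (F(n) = 6 - 2 = 4)
(422 + A(F(w)))² = (422 + √(4 - 2/4))² = (422 + √(4 - 2*¼))² = (422 + √(4 - ½))² = (422 + √(7/2))² = (422 + √14/2)²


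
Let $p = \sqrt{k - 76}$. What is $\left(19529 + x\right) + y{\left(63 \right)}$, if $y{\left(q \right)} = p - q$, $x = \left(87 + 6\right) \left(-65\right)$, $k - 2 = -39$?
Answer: $13421 + i \sqrt{113} \approx 13421.0 + 10.63 i$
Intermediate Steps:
$k = -37$ ($k = 2 - 39 = -37$)
$p = i \sqrt{113}$ ($p = \sqrt{-37 - 76} = \sqrt{-113} = i \sqrt{113} \approx 10.63 i$)
$x = -6045$ ($x = 93 \left(-65\right) = -6045$)
$y{\left(q \right)} = - q + i \sqrt{113}$ ($y{\left(q \right)} = i \sqrt{113} - q = - q + i \sqrt{113}$)
$\left(19529 + x\right) + y{\left(63 \right)} = \left(19529 - 6045\right) + \left(\left(-1\right) 63 + i \sqrt{113}\right) = 13484 - \left(63 - i \sqrt{113}\right) = 13421 + i \sqrt{113}$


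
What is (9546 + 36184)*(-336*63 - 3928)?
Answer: -1147640080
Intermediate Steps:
(9546 + 36184)*(-336*63 - 3928) = 45730*(-21168 - 3928) = 45730*(-25096) = -1147640080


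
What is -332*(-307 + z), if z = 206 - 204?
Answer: 101260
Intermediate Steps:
z = 2
-332*(-307 + z) = -332*(-307 + 2) = -332*(-305) = 101260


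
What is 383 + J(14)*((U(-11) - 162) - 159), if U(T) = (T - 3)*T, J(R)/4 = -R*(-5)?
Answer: -46377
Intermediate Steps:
J(R) = 20*R (J(R) = 4*(-R*(-5)) = 4*(5*R) = 20*R)
U(T) = T*(-3 + T) (U(T) = (-3 + T)*T = T*(-3 + T))
383 + J(14)*((U(-11) - 162) - 159) = 383 + (20*14)*((-11*(-3 - 11) - 162) - 159) = 383 + 280*((-11*(-14) - 162) - 159) = 383 + 280*((154 - 162) - 159) = 383 + 280*(-8 - 159) = 383 + 280*(-167) = 383 - 46760 = -46377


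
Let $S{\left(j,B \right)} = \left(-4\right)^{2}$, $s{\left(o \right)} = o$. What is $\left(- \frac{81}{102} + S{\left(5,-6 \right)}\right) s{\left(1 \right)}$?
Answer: $\frac{517}{34} \approx 15.206$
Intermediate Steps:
$S{\left(j,B \right)} = 16$
$\left(- \frac{81}{102} + S{\left(5,-6 \right)}\right) s{\left(1 \right)} = \left(- \frac{81}{102} + 16\right) 1 = \left(\left(-81\right) \frac{1}{102} + 16\right) 1 = \left(- \frac{27}{34} + 16\right) 1 = \frac{517}{34} \cdot 1 = \frac{517}{34}$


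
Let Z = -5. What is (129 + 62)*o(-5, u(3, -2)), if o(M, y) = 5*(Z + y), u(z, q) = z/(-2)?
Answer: -12415/2 ≈ -6207.5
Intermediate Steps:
u(z, q) = -z/2 (u(z, q) = z*(-½) = -z/2)
o(M, y) = -25 + 5*y (o(M, y) = 5*(-5 + y) = -25 + 5*y)
(129 + 62)*o(-5, u(3, -2)) = (129 + 62)*(-25 + 5*(-½*3)) = 191*(-25 + 5*(-3/2)) = 191*(-25 - 15/2) = 191*(-65/2) = -12415/2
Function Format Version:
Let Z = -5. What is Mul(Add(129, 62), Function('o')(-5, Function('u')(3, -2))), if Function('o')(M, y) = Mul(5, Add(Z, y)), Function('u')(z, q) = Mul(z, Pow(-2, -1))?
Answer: Rational(-12415, 2) ≈ -6207.5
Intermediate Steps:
Function('u')(z, q) = Mul(Rational(-1, 2), z) (Function('u')(z, q) = Mul(z, Rational(-1, 2)) = Mul(Rational(-1, 2), z))
Function('o')(M, y) = Add(-25, Mul(5, y)) (Function('o')(M, y) = Mul(5, Add(-5, y)) = Add(-25, Mul(5, y)))
Mul(Add(129, 62), Function('o')(-5, Function('u')(3, -2))) = Mul(Add(129, 62), Add(-25, Mul(5, Mul(Rational(-1, 2), 3)))) = Mul(191, Add(-25, Mul(5, Rational(-3, 2)))) = Mul(191, Add(-25, Rational(-15, 2))) = Mul(191, Rational(-65, 2)) = Rational(-12415, 2)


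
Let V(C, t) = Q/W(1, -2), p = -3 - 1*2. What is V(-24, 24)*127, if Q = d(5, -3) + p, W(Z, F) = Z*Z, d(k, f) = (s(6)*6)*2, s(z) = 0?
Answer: -635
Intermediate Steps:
d(k, f) = 0 (d(k, f) = (0*6)*2 = 0*2 = 0)
p = -5 (p = -3 - 2 = -5)
W(Z, F) = Z²
Q = -5 (Q = 0 - 5 = -5)
V(C, t) = -5 (V(C, t) = -5/(1²) = -5/1 = -5*1 = -5)
V(-24, 24)*127 = -5*127 = -635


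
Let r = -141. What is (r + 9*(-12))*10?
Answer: -2490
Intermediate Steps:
(r + 9*(-12))*10 = (-141 + 9*(-12))*10 = (-141 - 108)*10 = -249*10 = -2490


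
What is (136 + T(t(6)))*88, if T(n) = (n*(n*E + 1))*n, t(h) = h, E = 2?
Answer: 53152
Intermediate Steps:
T(n) = n**2*(1 + 2*n) (T(n) = (n*(n*2 + 1))*n = (n*(2*n + 1))*n = (n*(1 + 2*n))*n = n**2*(1 + 2*n))
(136 + T(t(6)))*88 = (136 + 6**2*(1 + 2*6))*88 = (136 + 36*(1 + 12))*88 = (136 + 36*13)*88 = (136 + 468)*88 = 604*88 = 53152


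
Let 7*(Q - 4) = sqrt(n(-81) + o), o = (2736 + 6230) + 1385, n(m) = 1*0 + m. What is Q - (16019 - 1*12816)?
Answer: -3199 + sqrt(10270)/7 ≈ -3184.5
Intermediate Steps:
n(m) = m (n(m) = 0 + m = m)
o = 10351 (o = 8966 + 1385 = 10351)
Q = 4 + sqrt(10270)/7 (Q = 4 + sqrt(-81 + 10351)/7 = 4 + sqrt(10270)/7 ≈ 18.477)
Q - (16019 - 1*12816) = (4 + sqrt(10270)/7) - (16019 - 1*12816) = (4 + sqrt(10270)/7) - (16019 - 12816) = (4 + sqrt(10270)/7) - 1*3203 = (4 + sqrt(10270)/7) - 3203 = -3199 + sqrt(10270)/7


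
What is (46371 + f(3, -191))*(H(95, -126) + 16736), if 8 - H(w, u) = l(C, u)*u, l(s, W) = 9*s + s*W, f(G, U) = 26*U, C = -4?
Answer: 3134855360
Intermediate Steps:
l(s, W) = 9*s + W*s
H(w, u) = 8 - u*(-36 - 4*u) (H(w, u) = 8 - (-4*(9 + u))*u = 8 - (-36 - 4*u)*u = 8 - u*(-36 - 4*u))
(46371 + f(3, -191))*(H(95, -126) + 16736) = (46371 + 26*(-191))*((8 + 4*(-126)*(9 - 126)) + 16736) = (46371 - 4966)*((8 + 4*(-126)*(-117)) + 16736) = 41405*((8 + 58968) + 16736) = 41405*(58976 + 16736) = 41405*75712 = 3134855360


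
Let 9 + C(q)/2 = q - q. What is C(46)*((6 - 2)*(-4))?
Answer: 288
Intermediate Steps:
C(q) = -18 (C(q) = -18 + 2*(q - q) = -18 + 2*0 = -18 + 0 = -18)
C(46)*((6 - 2)*(-4)) = -18*(6 - 2)*(-4) = -72*(-4) = -18*(-16) = 288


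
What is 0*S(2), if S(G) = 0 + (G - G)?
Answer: 0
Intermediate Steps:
S(G) = 0 (S(G) = 0 + 0 = 0)
0*S(2) = 0*0 = 0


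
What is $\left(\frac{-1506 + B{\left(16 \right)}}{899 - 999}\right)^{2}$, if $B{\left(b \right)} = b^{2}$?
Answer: $\frac{625}{4} \approx 156.25$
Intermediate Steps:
$\left(\frac{-1506 + B{\left(16 \right)}}{899 - 999}\right)^{2} = \left(\frac{-1506 + 16^{2}}{899 - 999}\right)^{2} = \left(\frac{-1506 + 256}{-100}\right)^{2} = \left(\left(-1250\right) \left(- \frac{1}{100}\right)\right)^{2} = \left(\frac{25}{2}\right)^{2} = \frac{625}{4}$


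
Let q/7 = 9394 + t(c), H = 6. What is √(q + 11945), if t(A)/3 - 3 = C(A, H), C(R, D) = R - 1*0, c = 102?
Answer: 2*√19977 ≈ 282.68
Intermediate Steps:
C(R, D) = R (C(R, D) = R + 0 = R)
t(A) = 9 + 3*A
q = 67963 (q = 7*(9394 + (9 + 3*102)) = 7*(9394 + (9 + 306)) = 7*(9394 + 315) = 7*9709 = 67963)
√(q + 11945) = √(67963 + 11945) = √79908 = 2*√19977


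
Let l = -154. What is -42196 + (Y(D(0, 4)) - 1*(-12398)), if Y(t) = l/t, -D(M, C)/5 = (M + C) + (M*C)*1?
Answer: -297903/10 ≈ -29790.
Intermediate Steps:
D(M, C) = -5*C - 5*M - 5*C*M (D(M, C) = -5*((M + C) + (M*C)*1) = -5*((C + M) + (C*M)*1) = -5*((C + M) + C*M) = -5*(C + M + C*M) = -5*C - 5*M - 5*C*M)
Y(t) = -154/t
-42196 + (Y(D(0, 4)) - 1*(-12398)) = -42196 + (-154/(-5*4 - 5*0 - 5*4*0) - 1*(-12398)) = -42196 + (-154/(-20 + 0 + 0) + 12398) = -42196 + (-154/(-20) + 12398) = -42196 + (-154*(-1/20) + 12398) = -42196 + (77/10 + 12398) = -42196 + 124057/10 = -297903/10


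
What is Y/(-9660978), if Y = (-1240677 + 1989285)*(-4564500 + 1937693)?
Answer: 327741455776/1610163 ≈ 2.0355e+5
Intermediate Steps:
Y = -1966448734656 (Y = 748608*(-2626807) = -1966448734656)
Y/(-9660978) = -1966448734656/(-9660978) = -1966448734656*(-1/9660978) = 327741455776/1610163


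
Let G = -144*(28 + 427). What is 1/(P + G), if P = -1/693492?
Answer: -693492/45437595841 ≈ -1.5263e-5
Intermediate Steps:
P = -1/693492 (P = -1*1/693492 = -1/693492 ≈ -1.4420e-6)
G = -65520 (G = -144*455 = -65520)
1/(P + G) = 1/(-1/693492 - 65520) = 1/(-45437595841/693492) = -693492/45437595841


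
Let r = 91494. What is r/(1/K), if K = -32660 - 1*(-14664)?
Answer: -1646526024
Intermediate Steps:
K = -17996 (K = -32660 + 14664 = -17996)
r/(1/K) = 91494/(1/(-17996)) = 91494/(-1/17996) = 91494*(-17996) = -1646526024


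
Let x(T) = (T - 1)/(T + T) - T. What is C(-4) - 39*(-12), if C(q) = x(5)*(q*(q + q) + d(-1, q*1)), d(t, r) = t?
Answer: 1627/5 ≈ 325.40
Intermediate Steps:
x(T) = -T + (-1 + T)/(2*T) (x(T) = (-1 + T)/((2*T)) - T = (-1 + T)*(1/(2*T)) - T = (-1 + T)/(2*T) - T = -T + (-1 + T)/(2*T))
C(q) = 23/5 - 46*q²/5 (C(q) = (½ - 1*5 - ½/5)*(q*(q + q) - 1) = (½ - 5 - ½*⅕)*(q*(2*q) - 1) = (½ - 5 - ⅒)*(2*q² - 1) = -23*(-1 + 2*q²)/5 = 23/5 - 46*q²/5)
C(-4) - 39*(-12) = (23/5 - 46/5*(-4)²) - 39*(-12) = (23/5 - 46/5*16) + 468 = (23/5 - 736/5) + 468 = -713/5 + 468 = 1627/5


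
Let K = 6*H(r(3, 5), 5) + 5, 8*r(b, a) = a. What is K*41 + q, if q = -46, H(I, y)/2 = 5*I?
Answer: 3393/2 ≈ 1696.5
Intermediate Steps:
r(b, a) = a/8
H(I, y) = 10*I (H(I, y) = 2*(5*I) = 10*I)
K = 85/2 (K = 6*(10*((⅛)*5)) + 5 = 6*(10*(5/8)) + 5 = 6*(25/4) + 5 = 75/2 + 5 = 85/2 ≈ 42.500)
K*41 + q = (85/2)*41 - 46 = 3485/2 - 46 = 3393/2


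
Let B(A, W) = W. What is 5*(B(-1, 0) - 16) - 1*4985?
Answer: -5065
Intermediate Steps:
5*(B(-1, 0) - 16) - 1*4985 = 5*(0 - 16) - 1*4985 = 5*(-16) - 4985 = -80 - 4985 = -5065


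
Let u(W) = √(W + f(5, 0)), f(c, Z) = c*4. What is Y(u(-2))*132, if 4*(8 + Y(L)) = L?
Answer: -1056 + 99*√2 ≈ -915.99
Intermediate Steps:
f(c, Z) = 4*c
u(W) = √(20 + W) (u(W) = √(W + 4*5) = √(W + 20) = √(20 + W))
Y(L) = -8 + L/4
Y(u(-2))*132 = (-8 + √(20 - 2)/4)*132 = (-8 + √18/4)*132 = (-8 + (3*√2)/4)*132 = (-8 + 3*√2/4)*132 = -1056 + 99*√2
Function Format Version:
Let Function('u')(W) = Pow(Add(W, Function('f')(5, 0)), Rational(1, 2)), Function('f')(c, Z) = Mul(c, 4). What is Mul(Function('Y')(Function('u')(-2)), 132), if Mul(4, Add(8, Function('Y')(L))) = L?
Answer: Add(-1056, Mul(99, Pow(2, Rational(1, 2)))) ≈ -915.99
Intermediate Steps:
Function('f')(c, Z) = Mul(4, c)
Function('u')(W) = Pow(Add(20, W), Rational(1, 2)) (Function('u')(W) = Pow(Add(W, Mul(4, 5)), Rational(1, 2)) = Pow(Add(W, 20), Rational(1, 2)) = Pow(Add(20, W), Rational(1, 2)))
Function('Y')(L) = Add(-8, Mul(Rational(1, 4), L))
Mul(Function('Y')(Function('u')(-2)), 132) = Mul(Add(-8, Mul(Rational(1, 4), Pow(Add(20, -2), Rational(1, 2)))), 132) = Mul(Add(-8, Mul(Rational(1, 4), Pow(18, Rational(1, 2)))), 132) = Mul(Add(-8, Mul(Rational(1, 4), Mul(3, Pow(2, Rational(1, 2))))), 132) = Mul(Add(-8, Mul(Rational(3, 4), Pow(2, Rational(1, 2)))), 132) = Add(-1056, Mul(99, Pow(2, Rational(1, 2))))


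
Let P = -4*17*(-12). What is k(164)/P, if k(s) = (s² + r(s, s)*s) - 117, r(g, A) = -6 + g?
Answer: 52691/816 ≈ 64.572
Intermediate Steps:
k(s) = -117 + s² + s*(-6 + s) (k(s) = (s² + (-6 + s)*s) - 117 = (s² + s*(-6 + s)) - 117 = -117 + s² + s*(-6 + s))
P = 816 (P = -68*(-12) = 816)
k(164)/P = (-117 + 164² + 164*(-6 + 164))/816 = (-117 + 26896 + 164*158)*(1/816) = (-117 + 26896 + 25912)*(1/816) = 52691*(1/816) = 52691/816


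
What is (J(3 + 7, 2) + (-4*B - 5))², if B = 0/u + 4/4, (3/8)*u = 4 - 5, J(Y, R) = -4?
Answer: 169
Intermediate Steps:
u = -8/3 (u = 8*(4 - 5)/3 = (8/3)*(-1) = -8/3 ≈ -2.6667)
B = 1 (B = 0/(-8/3) + 4/4 = 0*(-3/8) + 4*(¼) = 0 + 1 = 1)
(J(3 + 7, 2) + (-4*B - 5))² = (-4 + (-4*1 - 5))² = (-4 + (-4 - 5))² = (-4 - 9)² = (-13)² = 169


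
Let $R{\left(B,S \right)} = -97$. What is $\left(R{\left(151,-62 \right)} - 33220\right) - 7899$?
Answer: $-41216$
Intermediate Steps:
$\left(R{\left(151,-62 \right)} - 33220\right) - 7899 = \left(-97 - 33220\right) - 7899 = -33317 - 7899 = -41216$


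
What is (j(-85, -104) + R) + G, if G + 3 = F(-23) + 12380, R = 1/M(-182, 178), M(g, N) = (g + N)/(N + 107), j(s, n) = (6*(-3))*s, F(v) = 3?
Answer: 55355/4 ≈ 13839.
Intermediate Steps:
j(s, n) = -18*s
M(g, N) = (N + g)/(107 + N)
R = -285/4 (R = 1/((178 - 182)/(107 + 178)) = 1/(-4/285) = -285/4 ≈ -71.250)
G = 12380 (G = -3 + (3 + 12380) = -3 + 12383 = 12380)
(j(-85, -104) + R) + G = (-18*(-85) - 285/4) + 12380 = (1530 - 285/4) + 12380 = 5835/4 + 12380 = 55355/4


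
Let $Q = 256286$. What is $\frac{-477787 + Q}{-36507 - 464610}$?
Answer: $\frac{221501}{501117} \approx 0.44201$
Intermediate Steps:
$\frac{-477787 + Q}{-36507 - 464610} = \frac{-477787 + 256286}{-36507 - 464610} = - \frac{221501}{-501117} = \left(-221501\right) \left(- \frac{1}{501117}\right) = \frac{221501}{501117}$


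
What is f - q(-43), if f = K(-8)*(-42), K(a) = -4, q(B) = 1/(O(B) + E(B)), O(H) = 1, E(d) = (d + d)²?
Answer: 1242695/7397 ≈ 168.00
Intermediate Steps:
E(d) = 4*d² (E(d) = (2*d)² = 4*d²)
q(B) = 1/(1 + 4*B²)
f = 168 (f = -4*(-42) = 168)
f - q(-43) = 168 - 1/(1 + 4*(-43)²) = 168 - 1/(1 + 4*1849) = 168 - 1/(1 + 7396) = 168 - 1/7397 = 1242695/7397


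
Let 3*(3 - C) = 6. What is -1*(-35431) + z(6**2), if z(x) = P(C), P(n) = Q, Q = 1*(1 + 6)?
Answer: 35438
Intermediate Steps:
C = 1 (C = 3 - 1/3*6 = 3 - 2 = 1)
Q = 7 (Q = 1*7 = 7)
P(n) = 7
z(x) = 7
-1*(-35431) + z(6**2) = -1*(-35431) + 7 = 35431 + 7 = 35438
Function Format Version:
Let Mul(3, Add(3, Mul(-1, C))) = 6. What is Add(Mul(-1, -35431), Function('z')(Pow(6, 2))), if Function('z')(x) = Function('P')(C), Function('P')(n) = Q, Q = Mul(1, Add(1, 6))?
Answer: 35438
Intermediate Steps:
C = 1 (C = Add(3, Mul(Rational(-1, 3), 6)) = Add(3, -2) = 1)
Q = 7 (Q = Mul(1, 7) = 7)
Function('P')(n) = 7
Function('z')(x) = 7
Add(Mul(-1, -35431), Function('z')(Pow(6, 2))) = Add(Mul(-1, -35431), 7) = Add(35431, 7) = 35438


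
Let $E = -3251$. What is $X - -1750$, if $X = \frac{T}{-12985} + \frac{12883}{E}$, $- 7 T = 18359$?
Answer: $\frac{516013063574}{295499645} \approx 1746.2$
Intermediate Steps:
$T = - \frac{18359}{7}$ ($T = \left(- \frac{1}{7}\right) 18359 = - \frac{18359}{7} \approx -2622.7$)
$X = - \frac{1111315176}{295499645}$ ($X = - \frac{18359}{7 \left(-12985\right)} + \frac{12883}{-3251} = \left(- \frac{18359}{7}\right) \left(- \frac{1}{12985}\right) + 12883 \left(- \frac{1}{3251}\right) = \frac{18359}{90895} - \frac{12883}{3251} = - \frac{1111315176}{295499645} \approx -3.7608$)
$X - -1750 = - \frac{1111315176}{295499645} - -1750 = - \frac{1111315176}{295499645} + \left(-23000 + 24750\right) = - \frac{1111315176}{295499645} + 1750 = \frac{516013063574}{295499645}$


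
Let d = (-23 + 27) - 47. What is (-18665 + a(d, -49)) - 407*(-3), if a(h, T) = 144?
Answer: -17300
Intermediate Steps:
d = -43 (d = 4 - 47 = -43)
(-18665 + a(d, -49)) - 407*(-3) = (-18665 + 144) - 407*(-3) = -18521 + 1221 = -17300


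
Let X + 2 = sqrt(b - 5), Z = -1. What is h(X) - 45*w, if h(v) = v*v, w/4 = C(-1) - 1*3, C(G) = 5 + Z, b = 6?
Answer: -179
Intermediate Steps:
C(G) = 4 (C(G) = 5 - 1 = 4)
w = 4 (w = 4*(4 - 1*3) = 4*(4 - 3) = 4*1 = 4)
X = -1 (X = -2 + sqrt(6 - 5) = -2 + sqrt(1) = -2 + 1 = -1)
h(v) = v**2
h(X) - 45*w = (-1)**2 - 45*4 = 1 - 180 = -179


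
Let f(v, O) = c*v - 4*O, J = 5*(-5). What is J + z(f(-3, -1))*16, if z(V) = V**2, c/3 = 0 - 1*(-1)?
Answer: 375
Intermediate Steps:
c = 3 (c = 3*(0 - 1*(-1)) = 3*(0 + 1) = 3*1 = 3)
J = -25
f(v, O) = -4*O + 3*v (f(v, O) = 3*v - 4*O = -4*O + 3*v)
J + z(f(-3, -1))*16 = -25 + (-4*(-1) + 3*(-3))**2*16 = -25 + (4 - 9)**2*16 = -25 + (-5)**2*16 = -25 + 25*16 = -25 + 400 = 375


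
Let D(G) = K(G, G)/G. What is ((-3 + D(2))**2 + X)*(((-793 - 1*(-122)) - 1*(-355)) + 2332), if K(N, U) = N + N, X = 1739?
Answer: 3507840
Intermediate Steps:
K(N, U) = 2*N
D(G) = 2 (D(G) = (2*G)/G = 2)
((-3 + D(2))**2 + X)*(((-793 - 1*(-122)) - 1*(-355)) + 2332) = ((-3 + 2)**2 + 1739)*(((-793 - 1*(-122)) - 1*(-355)) + 2332) = ((-1)**2 + 1739)*(((-793 + 122) + 355) + 2332) = (1 + 1739)*((-671 + 355) + 2332) = 1740*(-316 + 2332) = 1740*2016 = 3507840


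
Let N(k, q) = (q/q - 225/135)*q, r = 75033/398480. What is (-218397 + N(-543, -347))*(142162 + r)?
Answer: -37076462318652121/1195440 ≈ -3.1015e+10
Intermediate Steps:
r = 75033/398480 (r = 75033*(1/398480) = 75033/398480 ≈ 0.18830)
N(k, q) = -2*q/3 (N(k, q) = (1 - 225*1/135)*q = (1 - 5/3)*q = -2*q/3)
(-218397 + N(-543, -347))*(142162 + r) = (-218397 - ⅔*(-347))*(142162 + 75033/398480) = (-218397 + 694/3)*(56648788793/398480) = -654497/3*56648788793/398480 = -37076462318652121/1195440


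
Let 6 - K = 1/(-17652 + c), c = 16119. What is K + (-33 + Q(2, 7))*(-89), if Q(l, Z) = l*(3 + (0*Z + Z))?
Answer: 1782880/1533 ≈ 1163.0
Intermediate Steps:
Q(l, Z) = l*(3 + Z) (Q(l, Z) = l*(3 + (0 + Z)) = l*(3 + Z))
K = 9199/1533 (K = 6 - 1/(-17652 + 16119) = 6 - 1/(-1533) = 6 - 1*(-1/1533) = 6 + 1/1533 = 9199/1533 ≈ 6.0007)
K + (-33 + Q(2, 7))*(-89) = 9199/1533 + (-33 + 2*(3 + 7))*(-89) = 9199/1533 + (-33 + 2*10)*(-89) = 9199/1533 + (-33 + 20)*(-89) = 9199/1533 - 13*(-89) = 9199/1533 + 1157 = 1782880/1533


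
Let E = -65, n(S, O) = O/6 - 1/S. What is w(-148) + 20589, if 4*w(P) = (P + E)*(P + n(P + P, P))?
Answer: 35263451/1184 ≈ 29783.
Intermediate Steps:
n(S, O) = -1/S + O/6 (n(S, O) = O*(⅙) - 1/S = O/6 - 1/S = -1/S + O/6)
w(P) = (-65 + P)*(-1/(2*P) + 7*P/6)/4 (w(P) = ((P - 65)*(P + (-1/(P + P) + P/6)))/4 = ((-65 + P)*(P + (-1/(2*P) + P/6)))/4 = ((-65 + P)*(-1/(2*P) + 7*P/6))/4 = (-65 + P)*(-1/(2*P) + 7*P/6)/4)
w(-148) + 20589 = (1/24)*(195 - 455*(-148)² - 3*(-148) + 7*(-148)³)/(-148) + 20589 = (1/24)*(-1/148)*(195 - 455*21904 + 444 + 7*(-3241792)) + 20589 = (1/24)*(-1/148)*(195 - 9966320 + 444 - 22692544) + 20589 = (1/24)*(-1/148)*(-32658225) + 20589 = 10886075/1184 + 20589 = 35263451/1184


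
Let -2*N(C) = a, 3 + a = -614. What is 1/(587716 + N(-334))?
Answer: 2/1176049 ≈ 1.7006e-6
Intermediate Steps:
a = -617 (a = -3 - 614 = -617)
N(C) = 617/2 (N(C) = -½*(-617) = 617/2)
1/(587716 + N(-334)) = 1/(587716 + 617/2) = 1/(1176049/2) = 2/1176049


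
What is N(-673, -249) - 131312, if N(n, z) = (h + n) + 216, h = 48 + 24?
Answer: -131697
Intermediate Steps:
h = 72
N(n, z) = 288 + n (N(n, z) = (72 + n) + 216 = 288 + n)
N(-673, -249) - 131312 = (288 - 673) - 131312 = -385 - 131312 = -131697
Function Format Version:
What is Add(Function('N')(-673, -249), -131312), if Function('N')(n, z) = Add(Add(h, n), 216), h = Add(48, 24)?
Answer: -131697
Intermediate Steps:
h = 72
Function('N')(n, z) = Add(288, n) (Function('N')(n, z) = Add(Add(72, n), 216) = Add(288, n))
Add(Function('N')(-673, -249), -131312) = Add(Add(288, -673), -131312) = Add(-385, -131312) = -131697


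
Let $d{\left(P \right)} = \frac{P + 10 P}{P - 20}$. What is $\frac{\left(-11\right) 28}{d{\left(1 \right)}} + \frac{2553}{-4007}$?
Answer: $\frac{2129171}{4007} \approx 531.36$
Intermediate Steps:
$d{\left(P \right)} = \frac{11 P}{-20 + P}$
$\frac{\left(-11\right) 28}{d{\left(1 \right)}} + \frac{2553}{-4007} = \frac{\left(-11\right) 28}{11 \cdot 1 \frac{1}{-20 + 1}} + \frac{2553}{-4007} = - \frac{308}{11 \cdot 1 \frac{1}{-19}} + 2553 \left(- \frac{1}{4007}\right) = - \frac{308}{11 \cdot 1 \left(- \frac{1}{19}\right)} - \frac{2553}{4007} = - \frac{308}{- \frac{11}{19}} - \frac{2553}{4007} = \left(-308\right) \left(- \frac{19}{11}\right) - \frac{2553}{4007} = 532 - \frac{2553}{4007} = \frac{2129171}{4007}$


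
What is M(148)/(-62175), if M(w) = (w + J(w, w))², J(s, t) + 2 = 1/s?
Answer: -155649627/453960400 ≈ -0.34287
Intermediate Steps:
J(s, t) = -2 + 1/s
M(w) = (-2 + w + 1/w)² (M(w) = (w + (-2 + 1/w))² = (-2 + w + 1/w)²)
M(148)/(-62175) = ((1 + 148*(-2 + 148))²/148²)/(-62175) = ((1 + 148*146)²/21904)*(-1/62175) = ((1 + 21608)²/21904)*(-1/62175) = ((1/21904)*21609²)*(-1/62175) = ((1/21904)*466948881)*(-1/62175) = (466948881/21904)*(-1/62175) = -155649627/453960400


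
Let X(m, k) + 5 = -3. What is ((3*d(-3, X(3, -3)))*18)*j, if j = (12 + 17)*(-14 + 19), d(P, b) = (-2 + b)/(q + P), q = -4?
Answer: 78300/7 ≈ 11186.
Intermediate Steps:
X(m, k) = -8 (X(m, k) = -5 - 3 = -8)
d(P, b) = (-2 + b)/(-4 + P)
j = 145 (j = 29*5 = 145)
((3*d(-3, X(3, -3)))*18)*j = ((3*((-2 - 8)/(-4 - 3)))*18)*145 = ((3*(-10/(-7)))*18)*145 = ((3*(-1/7*(-10)))*18)*145 = ((3*(10/7))*18)*145 = ((30/7)*18)*145 = (540/7)*145 = 78300/7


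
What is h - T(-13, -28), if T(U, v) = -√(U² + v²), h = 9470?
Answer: 9470 + √953 ≈ 9500.9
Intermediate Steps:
h - T(-13, -28) = 9470 - (-1)*√((-13)² + (-28)²) = 9470 - (-1)*√(169 + 784) = 9470 - (-1)*√953 = 9470 + √953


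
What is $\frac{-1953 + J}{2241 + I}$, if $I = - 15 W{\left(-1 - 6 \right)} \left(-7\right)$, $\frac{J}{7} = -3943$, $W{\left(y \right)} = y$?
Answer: $- \frac{14777}{753} \approx -19.624$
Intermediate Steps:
$J = -27601$ ($J = 7 \left(-3943\right) = -27601$)
$I = -735$ ($I = - 15 \left(-1 - 6\right) \left(-7\right) = \left(-15\right) \left(-7\right) \left(-7\right) = 105 \left(-7\right) = -735$)
$\frac{-1953 + J}{2241 + I} = \frac{-1953 - 27601}{2241 - 735} = - \frac{29554}{1506} = \left(-29554\right) \frac{1}{1506} = - \frac{14777}{753}$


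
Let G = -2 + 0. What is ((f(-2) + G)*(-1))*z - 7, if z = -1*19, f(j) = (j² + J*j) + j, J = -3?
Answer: 107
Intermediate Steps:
f(j) = j² - 2*j (f(j) = (j² - 3*j) + j = j² - 2*j)
G = -2
z = -19
((f(-2) + G)*(-1))*z - 7 = ((-2*(-2 - 2) - 2)*(-1))*(-19) - 7 = ((-2*(-4) - 2)*(-1))*(-19) - 7 = ((8 - 2)*(-1))*(-19) - 7 = (6*(-1))*(-19) - 7 = -6*(-19) - 7 = 114 - 7 = 107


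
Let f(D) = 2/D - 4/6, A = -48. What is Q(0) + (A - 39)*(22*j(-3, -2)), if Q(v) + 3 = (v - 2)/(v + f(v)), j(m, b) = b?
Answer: nan ≈ nan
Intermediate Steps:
f(D) = -2/3 + 2/D (f(D) = 2/D - 4*1/6 = 2/D - 2/3 = -2/3 + 2/D)
Q(v) = -3 + (-2 + v)/(-2/3 + v + 2/v) (Q(v) = -3 + (v - 2)/(v + (-2/3 + 2/v)) = -3 + (-2 + v)/(-2/3 + v + 2/v))
Q(0) + (A - 39)*(22*j(-3, -2)) = 6*(-3 - 1*0**2)/(6 - 2*0 + 3*0**2) + (-48 - 39)*(22*(-2)) = 6*(-3 - 1*0)/(6 + 0 + 3*0) - 87*(-44) = 6*(-3 + 0)/(6 + 0 + 0) + 3828 = 6*(-3)/6 + 3828 = 6*(1/6)*(-3) + 3828 = -3 + 3828 = 3825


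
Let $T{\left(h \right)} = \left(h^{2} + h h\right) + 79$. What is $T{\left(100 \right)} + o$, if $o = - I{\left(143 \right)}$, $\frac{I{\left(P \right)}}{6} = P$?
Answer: $19221$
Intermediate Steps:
$I{\left(P \right)} = 6 P$
$T{\left(h \right)} = 79 + 2 h^{2}$ ($T{\left(h \right)} = \left(h^{2} + h^{2}\right) + 79 = 2 h^{2} + 79 = 79 + 2 h^{2}$)
$o = -858$ ($o = - 6 \cdot 143 = \left(-1\right) 858 = -858$)
$T{\left(100 \right)} + o = \left(79 + 2 \cdot 100^{2}\right) - 858 = \left(79 + 2 \cdot 10000\right) - 858 = \left(79 + 20000\right) - 858 = 20079 - 858 = 19221$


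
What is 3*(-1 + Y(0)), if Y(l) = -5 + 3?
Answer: -9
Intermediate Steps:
Y(l) = -2
3*(-1 + Y(0)) = 3*(-1 - 2) = 3*(-3) = -9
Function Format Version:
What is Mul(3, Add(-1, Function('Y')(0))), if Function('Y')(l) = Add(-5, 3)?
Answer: -9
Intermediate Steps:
Function('Y')(l) = -2
Mul(3, Add(-1, Function('Y')(0))) = Mul(3, Add(-1, -2)) = Mul(3, -3) = -9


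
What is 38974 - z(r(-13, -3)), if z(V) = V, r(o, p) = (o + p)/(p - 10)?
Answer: 506646/13 ≈ 38973.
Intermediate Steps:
r(o, p) = (o + p)/(-10 + p)
38974 - z(r(-13, -3)) = 38974 - (-13 - 3)/(-10 - 3) = 38974 - (-16)/(-13) = 38974 - (-1)*(-16)/13 = 38974 - 1*16/13 = 38974 - 16/13 = 506646/13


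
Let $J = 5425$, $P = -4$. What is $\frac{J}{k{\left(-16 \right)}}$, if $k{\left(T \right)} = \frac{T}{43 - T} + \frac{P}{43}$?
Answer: $- \frac{1966175}{132} \approx -14895.0$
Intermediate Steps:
$k{\left(T \right)} = - \frac{4}{43} + \frac{T}{43 - T}$ ($k{\left(T \right)} = \frac{T}{43 - T} - \frac{4}{43} = - \frac{4}{43} + \frac{T}{43 - T}$)
$\frac{J}{k{\left(-16 \right)}} = \frac{5425}{\frac{1}{43} \frac{1}{-43 - 16} \left(172 - -752\right)} = \frac{5425}{\frac{1}{43} \frac{1}{-59} \left(172 + 752\right)} = \frac{5425}{\frac{1}{43} \left(- \frac{1}{59}\right) 924} = \frac{5425}{- \frac{924}{2537}} = 5425 \left(- \frac{2537}{924}\right) = - \frac{1966175}{132}$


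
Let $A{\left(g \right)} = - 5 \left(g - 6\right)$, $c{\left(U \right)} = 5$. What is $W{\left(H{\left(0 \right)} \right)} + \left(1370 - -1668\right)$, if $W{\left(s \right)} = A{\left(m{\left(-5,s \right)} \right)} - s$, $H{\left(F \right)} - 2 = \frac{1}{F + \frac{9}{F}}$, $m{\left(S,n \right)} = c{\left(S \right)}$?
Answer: $3041$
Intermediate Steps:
$m{\left(S,n \right)} = 5$
$A{\left(g \right)} = 30 - 5 g$ ($A{\left(g \right)} = - 5 \left(-6 + g\right) = 30 - 5 g$)
$H{\left(F \right)} = 2 + \frac{1}{F + \frac{9}{F}}$
$W{\left(s \right)} = 5 - s$ ($W{\left(s \right)} = \left(30 - 25\right) - s = 5 - s$)
$W{\left(H{\left(0 \right)} \right)} + \left(1370 - -1668\right) = \left(5 - \frac{18 + 0 + 2 \cdot 0^{2}}{9 + 0^{2}}\right) + \left(1370 - -1668\right) = \left(5 - \frac{18 + 0 + 2 \cdot 0}{9 + 0}\right) + \left(1370 + 1668\right) = \left(5 - \frac{18 + 0 + 0}{9}\right) + 3038 = \left(5 - \frac{1}{9} \cdot 18\right) + 3038 = \left(5 - 2\right) + 3038 = 3 + 3038 = 3041$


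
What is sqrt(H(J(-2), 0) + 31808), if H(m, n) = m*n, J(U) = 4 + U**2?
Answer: 8*sqrt(497) ≈ 178.35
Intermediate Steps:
sqrt(H(J(-2), 0) + 31808) = sqrt((4 + (-2)**2)*0 + 31808) = sqrt((4 + 4)*0 + 31808) = sqrt(8*0 + 31808) = sqrt(0 + 31808) = sqrt(31808) = 8*sqrt(497)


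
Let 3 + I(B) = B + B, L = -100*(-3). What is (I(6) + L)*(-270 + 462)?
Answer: 59328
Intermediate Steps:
L = 300
I(B) = -3 + 2*B (I(B) = -3 + (B + B) = -3 + 2*B)
(I(6) + L)*(-270 + 462) = ((-3 + 2*6) + 300)*(-270 + 462) = ((-3 + 12) + 300)*192 = (9 + 300)*192 = 309*192 = 59328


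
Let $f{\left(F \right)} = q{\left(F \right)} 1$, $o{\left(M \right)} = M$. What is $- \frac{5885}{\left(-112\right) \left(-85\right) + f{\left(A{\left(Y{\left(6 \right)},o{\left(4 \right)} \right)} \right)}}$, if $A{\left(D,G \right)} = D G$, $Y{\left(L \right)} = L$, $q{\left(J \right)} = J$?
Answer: $- \frac{5885}{9544} \approx -0.61662$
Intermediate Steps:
$f{\left(F \right)} = F$ ($f{\left(F \right)} = F 1 = F$)
$- \frac{5885}{\left(-112\right) \left(-85\right) + f{\left(A{\left(Y{\left(6 \right)},o{\left(4 \right)} \right)} \right)}} = - \frac{5885}{\left(-112\right) \left(-85\right) + 6 \cdot 4} = - \frac{5885}{9520 + 24} = - \frac{5885}{9544}$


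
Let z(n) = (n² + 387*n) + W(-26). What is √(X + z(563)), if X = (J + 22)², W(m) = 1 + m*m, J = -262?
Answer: 3*√65903 ≈ 770.15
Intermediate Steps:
W(m) = 1 + m²
z(n) = 677 + n² + 387*n (z(n) = (n² + 387*n) + (1 + (-26)²) = (n² + 387*n) + (1 + 676) = (n² + 387*n) + 677 = 677 + n² + 387*n)
X = 57600 (X = (-262 + 22)² = (-240)² = 57600)
√(X + z(563)) = √(57600 + (677 + 563² + 387*563)) = √(57600 + (677 + 316969 + 217881)) = √(57600 + 535527) = √593127 = 3*√65903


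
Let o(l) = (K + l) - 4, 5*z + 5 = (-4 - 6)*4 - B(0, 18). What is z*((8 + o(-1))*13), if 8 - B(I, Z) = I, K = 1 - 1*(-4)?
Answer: -5512/5 ≈ -1102.4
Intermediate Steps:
K = 5 (K = 1 + 4 = 5)
B(I, Z) = 8 - I
z = -53/5 (z = -1 + ((-4 - 6)*4 - (8 - 1*0))/5 = -1 + (-10*4 - (8 + 0))/5 = -1 + (-40 - 1*8)/5 = -1 + (-40 - 8)/5 = -1 + (⅕)*(-48) = -1 - 48/5 = -53/5 ≈ -10.600)
o(l) = 1 + l (o(l) = (5 + l) - 4 = 1 + l)
z*((8 + o(-1))*13) = -53*(8 + (1 - 1))*13/5 = -53*(8 + 0)*13/5 = -424*13/5 = -53/5*104 = -5512/5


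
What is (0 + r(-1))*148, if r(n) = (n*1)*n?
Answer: 148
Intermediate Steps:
r(n) = n² (r(n) = n*n = n²)
(0 + r(-1))*148 = (0 + (-1)²)*148 = (0 + 1)*148 = 1*148 = 148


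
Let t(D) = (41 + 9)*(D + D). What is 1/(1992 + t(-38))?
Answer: -1/1808 ≈ -0.00055310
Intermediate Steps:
t(D) = 100*D (t(D) = 50*(2*D) = 100*D)
1/(1992 + t(-38)) = 1/(1992 + 100*(-38)) = 1/(1992 - 3800) = 1/(-1808) = -1/1808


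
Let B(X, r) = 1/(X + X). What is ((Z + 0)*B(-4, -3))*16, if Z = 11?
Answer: -22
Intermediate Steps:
B(X, r) = 1/(2*X)
((Z + 0)*B(-4, -3))*16 = ((11 + 0)*((½)/(-4)))*16 = (11*((½)*(-¼)))*16 = (11*(-⅛))*16 = -11/8*16 = -22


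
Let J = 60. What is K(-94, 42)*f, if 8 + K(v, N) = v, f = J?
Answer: -6120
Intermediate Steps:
f = 60
K(v, N) = -8 + v
K(-94, 42)*f = (-8 - 94)*60 = -102*60 = -6120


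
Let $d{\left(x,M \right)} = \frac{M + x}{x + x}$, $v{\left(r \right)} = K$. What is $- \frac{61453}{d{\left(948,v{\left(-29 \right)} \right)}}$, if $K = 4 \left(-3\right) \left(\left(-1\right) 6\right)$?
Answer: $- \frac{9709574}{85} \approx -1.1423 \cdot 10^{5}$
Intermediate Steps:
$K = 72$ ($K = \left(-12\right) \left(-6\right) = 72$)
$v{\left(r \right)} = 72$
$d{\left(x,M \right)} = \frac{M + x}{2 x}$
$- \frac{61453}{d{\left(948,v{\left(-29 \right)} \right)}} = - \frac{61453}{\frac{1}{2} \cdot \frac{1}{948} \left(72 + 948\right)} = - \frac{61453}{\frac{1}{2} \cdot \frac{1}{948} \cdot 1020} = - \frac{61453}{\frac{85}{158}} = \left(-61453\right) \frac{158}{85} = - \frac{9709574}{85}$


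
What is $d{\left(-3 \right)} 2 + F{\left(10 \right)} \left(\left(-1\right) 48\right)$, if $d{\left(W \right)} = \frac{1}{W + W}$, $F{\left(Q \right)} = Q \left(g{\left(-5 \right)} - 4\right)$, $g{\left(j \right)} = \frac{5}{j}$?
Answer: $\frac{7199}{3} \approx 2399.7$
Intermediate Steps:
$F{\left(Q \right)} = - 5 Q$ ($F{\left(Q \right)} = Q \left(\frac{5}{-5} - 4\right) = Q \left(5 \left(- \frac{1}{5}\right) - 4\right) = Q \left(-1 - 4\right) = Q \left(-5\right) = - 5 Q$)
$d{\left(W \right)} = \frac{1}{2 W}$
$d{\left(-3 \right)} 2 + F{\left(10 \right)} \left(\left(-1\right) 48\right) = \frac{1}{2 \left(-3\right)} 2 + \left(-5\right) 10 \left(\left(-1\right) 48\right) = \frac{1}{2} \left(- \frac{1}{3}\right) 2 - -2400 = \left(- \frac{1}{6}\right) 2 + 2400 = - \frac{1}{3} + 2400 = \frac{7199}{3}$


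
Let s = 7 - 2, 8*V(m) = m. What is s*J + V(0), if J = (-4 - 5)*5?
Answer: -225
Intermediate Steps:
V(m) = m/8
J = -45 (J = -9*5 = -45)
s = 5
s*J + V(0) = 5*(-45) + (⅛)*0 = -225 + 0 = -225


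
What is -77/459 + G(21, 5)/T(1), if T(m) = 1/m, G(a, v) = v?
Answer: 2218/459 ≈ 4.8322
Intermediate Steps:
-77/459 + G(21, 5)/T(1) = -77/459 + 5/(1/1) = -77*1/459 + 5/1 = -77/459 + 5*1 = -77/459 + 5 = 2218/459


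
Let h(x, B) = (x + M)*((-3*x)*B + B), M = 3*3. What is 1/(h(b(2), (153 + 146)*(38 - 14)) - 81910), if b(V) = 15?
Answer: -1/7659766 ≈ -1.3055e-7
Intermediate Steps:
M = 9
h(x, B) = (9 + x)*(B - 3*B*x) (h(x, B) = (x + 9)*((-3*x)*B + B) = (9 + x)*(-3*B*x + B) = (9 + x)*(B - 3*B*x))
1/(h(b(2), (153 + 146)*(38 - 14)) - 81910) = 1/(((153 + 146)*(38 - 14))*(9 - 26*15 - 3*15²) - 81910) = 1/((299*24)*(9 - 390 - 3*225) - 81910) = 1/(7176*(9 - 390 - 675) - 81910) = 1/(7176*(-1056) - 81910) = 1/(-7577856 - 81910) = 1/(-7659766) = -1/7659766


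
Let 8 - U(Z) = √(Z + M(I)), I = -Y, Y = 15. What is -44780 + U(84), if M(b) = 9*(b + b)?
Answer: -44772 - I*√186 ≈ -44772.0 - 13.638*I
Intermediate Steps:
I = -15 (I = -1*15 = -15)
M(b) = 18*b (M(b) = 9*(2*b) = 18*b)
U(Z) = 8 - √(-270 + Z) (U(Z) = 8 - √(Z + 18*(-15)) = 8 - √(Z - 270) = 8 - √(-270 + Z))
-44780 + U(84) = -44780 + (8 - √(-270 + 84)) = -44780 + (8 - √(-186)) = -44780 + (8 - I*√186) = -44772 - I*√186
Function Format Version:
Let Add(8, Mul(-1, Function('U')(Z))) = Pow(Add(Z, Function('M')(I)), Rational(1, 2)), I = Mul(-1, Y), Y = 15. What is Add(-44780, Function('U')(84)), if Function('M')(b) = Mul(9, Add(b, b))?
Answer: Add(-44772, Mul(-1, I, Pow(186, Rational(1, 2)))) ≈ Add(-44772., Mul(-13.638, I))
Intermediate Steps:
I = -15 (I = Mul(-1, 15) = -15)
Function('M')(b) = Mul(18, b) (Function('M')(b) = Mul(9, Mul(2, b)) = Mul(18, b))
Function('U')(Z) = Add(8, Mul(-1, Pow(Add(-270, Z), Rational(1, 2)))) (Function('U')(Z) = Add(8, Mul(-1, Pow(Add(Z, Mul(18, -15)), Rational(1, 2)))) = Add(8, Mul(-1, Pow(Add(Z, -270), Rational(1, 2)))) = Add(8, Mul(-1, Pow(Add(-270, Z), Rational(1, 2)))))
Add(-44780, Function('U')(84)) = Add(-44780, Add(8, Mul(-1, Pow(Add(-270, 84), Rational(1, 2))))) = Add(-44780, Add(8, Mul(-1, Pow(-186, Rational(1, 2))))) = Add(-44780, Add(8, Mul(-1, Mul(I, Pow(186, Rational(1, 2)))))) = Add(-44780, Add(8, Mul(-1, I, Pow(186, Rational(1, 2))))) = Add(-44772, Mul(-1, I, Pow(186, Rational(1, 2))))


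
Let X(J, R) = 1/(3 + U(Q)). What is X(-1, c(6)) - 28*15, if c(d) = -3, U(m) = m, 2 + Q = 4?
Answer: -2099/5 ≈ -419.80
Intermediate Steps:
Q = 2 (Q = -2 + 4 = 2)
X(J, R) = ⅕ (X(J, R) = 1/(3 + 2) = 1/5 = ⅕)
X(-1, c(6)) - 28*15 = ⅕ - 28*15 = ⅕ - 420 = -2099/5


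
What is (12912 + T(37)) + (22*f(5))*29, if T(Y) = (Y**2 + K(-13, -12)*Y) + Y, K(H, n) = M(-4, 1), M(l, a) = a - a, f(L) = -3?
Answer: 12404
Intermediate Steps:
M(l, a) = 0
K(H, n) = 0
T(Y) = Y + Y**2 (T(Y) = (Y**2 + 0*Y) + Y = (Y**2 + 0) + Y = Y**2 + Y = Y + Y**2)
(12912 + T(37)) + (22*f(5))*29 = (12912 + 37*(1 + 37)) + (22*(-3))*29 = (12912 + 37*38) - 66*29 = (12912 + 1406) - 1914 = 14318 - 1914 = 12404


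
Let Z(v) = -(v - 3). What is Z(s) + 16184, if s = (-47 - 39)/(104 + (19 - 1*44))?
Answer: 1278859/79 ≈ 16188.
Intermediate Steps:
s = -86/79 (s = -86/(104 + (19 - 44)) = -86/(104 - 25) = -86/79 ≈ -1.0886)
Z(v) = 3 - v (Z(v) = -(-3 + v) = 3 - v)
Z(s) + 16184 = (3 - 1*(-86/79)) + 16184 = (3 + 86/79) + 16184 = 323/79 + 16184 = 1278859/79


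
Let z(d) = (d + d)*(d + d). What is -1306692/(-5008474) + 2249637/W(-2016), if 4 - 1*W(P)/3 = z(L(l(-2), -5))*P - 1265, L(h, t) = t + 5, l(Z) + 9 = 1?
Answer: 1878703833397/3177876753 ≈ 591.18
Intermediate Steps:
l(Z) = -8 (l(Z) = -9 + 1 = -8)
L(h, t) = 5 + t
z(d) = 4*d² (z(d) = (2*d)*(2*d) = 4*d²)
W(P) = 3807 (W(P) = 12 - 3*((4*(5 - 5)²)*P - 1265) = 12 - 3*((4*0²)*P - 1265) = 12 - 3*((4*0)*P - 1265) = 12 - 3*(0*P - 1265) = 12 - 3*(0 - 1265) = 12 - 3*(-1265) = 12 + 3795 = 3807)
-1306692/(-5008474) + 2249637/W(-2016) = -1306692/(-5008474) + 2249637/3807 = -1306692*(-1/5008474) + 2249637*(1/3807) = 653346/2504237 + 749879/1269 = 1878703833397/3177876753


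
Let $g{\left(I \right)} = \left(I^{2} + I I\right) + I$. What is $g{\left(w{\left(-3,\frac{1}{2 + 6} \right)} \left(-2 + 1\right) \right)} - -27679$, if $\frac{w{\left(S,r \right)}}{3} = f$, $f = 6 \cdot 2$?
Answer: $30235$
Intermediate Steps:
$f = 12$
$w{\left(S,r \right)} = 36$ ($w{\left(S,r \right)} = 3 \cdot 12 = 36$)
$g{\left(I \right)} = I + 2 I^{2}$ ($g{\left(I \right)} = \left(I^{2} + I^{2}\right) + I = 2 I^{2} + I = I + 2 I^{2}$)
$g{\left(w{\left(-3,\frac{1}{2 + 6} \right)} \left(-2 + 1\right) \right)} - -27679 = 36 \left(-2 + 1\right) \left(1 + 2 \cdot 36 \left(-2 + 1\right)\right) - -27679 = 36 \left(-1\right) \left(1 + 2 \cdot 36 \left(-1\right)\right) + 27679 = - 36 \left(1 + 2 \left(-36\right)\right) + 27679 = - 36 \left(1 - 72\right) + 27679 = \left(-36\right) \left(-71\right) + 27679 = 2556 + 27679 = 30235$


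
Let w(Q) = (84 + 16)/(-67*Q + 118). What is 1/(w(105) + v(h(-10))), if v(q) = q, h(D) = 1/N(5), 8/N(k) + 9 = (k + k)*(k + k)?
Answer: 55336/628647 ≈ 0.088024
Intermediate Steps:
N(k) = 8/(-9 + 4*k²) (N(k) = 8/(-9 + (k + k)*(k + k)) = 8/(-9 + (2*k)*(2*k)) = 8/(-9 + 4*k²))
h(D) = 91/8 (h(D) = 1/(8/(-9 + 4*5²)) = 1/(8/(-9 + 4*25)) = 1/(8/(-9 + 100)) = 1/(8/91) = 91/8)
w(Q) = 100/(118 - 67*Q)
1/(w(105) + v(h(-10))) = 1/(-100/(-118 + 67*105) + 91/8) = 1/(-100/(-118 + 7035) + 91/8) = 1/(-100/6917 + 91/8) = 1/(628647/55336) = 55336/628647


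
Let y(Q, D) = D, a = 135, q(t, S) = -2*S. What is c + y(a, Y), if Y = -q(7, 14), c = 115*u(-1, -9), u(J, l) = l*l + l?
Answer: 8308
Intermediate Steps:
u(J, l) = l + l**2 (u(J, l) = l**2 + l = l + l**2)
c = 8280 (c = 115*(-9*(1 - 9)) = 115*(-9*(-8)) = 115*72 = 8280)
Y = 28 (Y = -(-2)*14 = -1*(-28) = 28)
c + y(a, Y) = 8280 + 28 = 8308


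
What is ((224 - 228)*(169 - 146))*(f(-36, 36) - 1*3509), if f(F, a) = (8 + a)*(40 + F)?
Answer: 306636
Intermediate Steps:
((224 - 228)*(169 - 146))*(f(-36, 36) - 1*3509) = ((224 - 228)*(169 - 146))*((320 + 8*(-36) + 40*36 - 36*36) - 1*3509) = (-4*23)*((320 - 288 + 1440 - 1296) - 3509) = -92*(176 - 3509) = -92*(-3333) = 306636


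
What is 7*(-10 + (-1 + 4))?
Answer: -49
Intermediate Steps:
7*(-10 + (-1 + 4)) = 7*(-10 + 3) = 7*(-7) = -49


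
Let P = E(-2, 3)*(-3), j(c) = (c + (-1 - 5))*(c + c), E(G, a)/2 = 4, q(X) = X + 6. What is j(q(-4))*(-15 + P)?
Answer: 624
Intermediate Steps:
q(X) = 6 + X
E(G, a) = 8 (E(G, a) = 2*4 = 8)
j(c) = 2*c*(-6 + c) (j(c) = (c - 6)*(2*c) = (-6 + c)*(2*c) = 2*c*(-6 + c))
P = -24 (P = 8*(-3) = -24)
j(q(-4))*(-15 + P) = (2*(6 - 4)*(-6 + (6 - 4)))*(-15 - 24) = (2*2*(-6 + 2))*(-39) = (2*2*(-4))*(-39) = -16*(-39) = 624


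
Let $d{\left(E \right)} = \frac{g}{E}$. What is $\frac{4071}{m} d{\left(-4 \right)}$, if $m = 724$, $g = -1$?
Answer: $\frac{4071}{2896} \approx 1.4057$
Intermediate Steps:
$d{\left(E \right)} = - \frac{1}{E}$
$\frac{4071}{m} d{\left(-4 \right)} = \frac{4071}{724} \left(- \frac{1}{-4}\right) = 4071 \cdot \frac{1}{724} \left(\left(-1\right) \left(- \frac{1}{4}\right)\right) = \frac{4071}{724} \cdot \frac{1}{4} = \frac{4071}{2896}$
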